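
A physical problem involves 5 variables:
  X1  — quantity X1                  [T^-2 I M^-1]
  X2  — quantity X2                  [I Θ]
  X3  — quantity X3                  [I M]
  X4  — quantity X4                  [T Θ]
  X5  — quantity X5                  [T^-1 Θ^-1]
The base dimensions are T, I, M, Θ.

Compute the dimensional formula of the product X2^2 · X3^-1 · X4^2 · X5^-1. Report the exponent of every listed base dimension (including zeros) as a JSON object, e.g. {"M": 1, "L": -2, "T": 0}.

Dimensional matrix (T×I×M×Θ by X1×X2×X3×X4×X5):
  T: [-2  0  0  1 -1]
  I: [ 1  1  1  0  0]
  M: [-1  0  1  0  0]
  Θ: [ 0  1  0  1 -1]
  [T]: (2)·0+(-1)·0+(2)·1+(-1)·-1 = 3
  [I]: (2)·1+(-1)·1+(2)·0+(-1)·0 = 1
  [M]: (2)·0+(-1)·1+(2)·0+(-1)·0 = -1
  [Θ]: (2)·1+(-1)·0+(2)·1+(-1)·-1 = 5
⇒ T^3 I M^-1 Θ^5

{"T": 3, "I": 1, "M": -1, "Θ": 5}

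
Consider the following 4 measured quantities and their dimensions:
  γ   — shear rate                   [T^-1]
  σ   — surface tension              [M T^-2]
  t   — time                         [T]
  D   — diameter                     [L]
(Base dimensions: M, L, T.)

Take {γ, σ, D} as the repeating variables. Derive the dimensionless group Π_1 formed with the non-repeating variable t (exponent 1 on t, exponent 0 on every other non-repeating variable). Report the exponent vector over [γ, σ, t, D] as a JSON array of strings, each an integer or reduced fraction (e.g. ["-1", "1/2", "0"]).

["1", "0", "1", "0"]

Dimensional matrix (M×L×T by γ×σ×t×D):
  M: [ 0  1  0  0]
  L: [ 0  0  0  1]
  T: [-1 -2  1  0]
RREF → pivots at {γ,σ,D} ⇒ r = 3
Pivot set = {γ,σ,D}, free = {t}
RREF:
  r0: [   1    0   -1    0]
  r1: [   0    1    0    0]
  r2: [   0    0    0    1]
Fix exponent of t at 1; solve each RREF row for its pivot's exponent:
  r0: exp(γ) + (-1)·1 = 0 ⇒ exp(γ) = 1
  r1: exp(σ) + (0)·1 = 0 ⇒ exp(σ) = 0
  r2: exp(D) + (0)·1 = 0 ⇒ exp(D) = 0
Π_1 = γ · t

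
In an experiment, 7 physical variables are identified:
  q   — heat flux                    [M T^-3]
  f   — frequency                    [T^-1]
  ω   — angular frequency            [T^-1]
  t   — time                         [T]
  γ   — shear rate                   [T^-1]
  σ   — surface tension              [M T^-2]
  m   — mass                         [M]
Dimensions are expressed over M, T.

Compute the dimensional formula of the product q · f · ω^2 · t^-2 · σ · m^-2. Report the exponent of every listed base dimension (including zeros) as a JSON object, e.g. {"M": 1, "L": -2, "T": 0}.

Dimensional matrix (M×T by q×f×ω×t×γ×σ×m):
  M: [ 1  0  0  0  0  1  1]
  T: [-3 -1 -1  1 -1 -2  0]
  [M]: (1)·1+(1)·0+(2)·0+(-2)·0+(1)·1+(-2)·1 = 0
  [T]: (1)·-3+(1)·-1+(2)·-1+(-2)·1+(1)·-2+(-2)·0 = -10
⇒ T^-10

{"M": 0, "T": -10}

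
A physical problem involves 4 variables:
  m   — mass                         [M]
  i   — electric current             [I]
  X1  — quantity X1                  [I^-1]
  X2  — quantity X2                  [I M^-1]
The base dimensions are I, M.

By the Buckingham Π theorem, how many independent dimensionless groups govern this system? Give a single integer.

2

Write exponents as rows I,M / cols m,i,X1,X2:
  I: [ 0  1 -1  1]
  M: [ 1  0  0 -1]
Row reduction gives pivot columns m,i; rank = 2
4 vars − rank 2 = 2 Π groups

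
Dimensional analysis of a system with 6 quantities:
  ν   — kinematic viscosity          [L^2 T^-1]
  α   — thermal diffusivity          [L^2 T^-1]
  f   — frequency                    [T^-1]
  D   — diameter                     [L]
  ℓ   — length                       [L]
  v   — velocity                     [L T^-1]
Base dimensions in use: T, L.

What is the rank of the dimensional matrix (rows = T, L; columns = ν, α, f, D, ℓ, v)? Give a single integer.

Write exponents as rows T,L / cols ν,α,f,D,ℓ,v:
  T: [-1 -1 -1  0  0 -1]
  L: [ 2  2  0  1  1  1]
Row reduction gives pivot columns ν,f; rank = 2

2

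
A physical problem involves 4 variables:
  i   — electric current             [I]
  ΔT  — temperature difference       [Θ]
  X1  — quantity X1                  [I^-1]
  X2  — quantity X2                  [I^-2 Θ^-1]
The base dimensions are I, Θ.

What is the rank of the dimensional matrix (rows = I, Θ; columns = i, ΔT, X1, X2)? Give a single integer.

Write exponents as rows I,Θ / cols i,ΔT,X1,X2:
  I: [ 1  0 -1 -2]
  Θ: [ 0  1  0 -1]
RREF → pivots at {i,ΔT} ⇒ r = 2

2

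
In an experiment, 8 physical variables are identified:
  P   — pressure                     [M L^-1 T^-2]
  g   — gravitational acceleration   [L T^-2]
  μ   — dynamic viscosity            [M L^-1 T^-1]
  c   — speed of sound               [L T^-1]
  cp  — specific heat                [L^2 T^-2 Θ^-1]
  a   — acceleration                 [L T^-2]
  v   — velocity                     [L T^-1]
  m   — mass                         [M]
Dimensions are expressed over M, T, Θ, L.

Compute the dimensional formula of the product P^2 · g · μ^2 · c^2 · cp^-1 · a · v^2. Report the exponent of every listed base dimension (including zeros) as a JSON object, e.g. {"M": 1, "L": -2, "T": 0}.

{"M": 4, "T": -12, "Θ": 1, "L": 0}

Write exponents as rows M,T,Θ,L / cols P,g,μ,c,cp,a,v,m:
  M: [ 1  0  1  0  0  0  0  1]
  T: [-2 -2 -1 -1 -2 -2 -1  0]
  Θ: [ 0  0  0  0 -1  0  0  0]
  L: [-1  1 -1  1  2  1  1  0]
  [M]: (2)·1+(1)·0+(2)·1+(2)·0+(-1)·0+(1)·0+(2)·0 = 4
  [T]: (2)·-2+(1)·-2+(2)·-1+(2)·-1+(-1)·-2+(1)·-2+(2)·-1 = -12
  [Θ]: (2)·0+(1)·0+(2)·0+(2)·0+(-1)·-1+(1)·0+(2)·0 = 1
  [L]: (2)·-1+(1)·1+(2)·-1+(2)·1+(-1)·2+(1)·1+(2)·1 = 0
⇒ M^4 T^-12 Θ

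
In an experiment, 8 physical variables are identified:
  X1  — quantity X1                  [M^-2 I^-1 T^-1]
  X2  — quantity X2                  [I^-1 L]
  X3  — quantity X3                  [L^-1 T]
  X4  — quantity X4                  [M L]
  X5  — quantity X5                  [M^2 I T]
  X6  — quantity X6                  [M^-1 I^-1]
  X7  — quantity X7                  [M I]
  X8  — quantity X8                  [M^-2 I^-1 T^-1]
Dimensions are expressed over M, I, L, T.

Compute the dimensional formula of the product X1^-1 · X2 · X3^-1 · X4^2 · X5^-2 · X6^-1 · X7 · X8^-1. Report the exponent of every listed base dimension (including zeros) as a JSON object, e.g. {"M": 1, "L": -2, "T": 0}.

Dimensional matrix (M×I×L×T by X1×X2×X3×X4×X5×X6×X7×X8):
  M: [-2  0  0  1  2 -1  1 -2]
  I: [-1 -1  0  0  1 -1  1 -1]
  L: [ 0  1 -1  1  0  0  0  0]
  T: [-1  0  1  0  1  0  0 -1]
  [M]: (-1)·-2+(1)·0+(-1)·0+(2)·1+(-2)·2+(-1)·-1+(1)·1+(-1)·-2 = 4
  [I]: (-1)·-1+(1)·-1+(-1)·0+(2)·0+(-2)·1+(-1)·-1+(1)·1+(-1)·-1 = 1
  [L]: (-1)·0+(1)·1+(-1)·-1+(2)·1+(-2)·0+(-1)·0+(1)·0+(-1)·0 = 4
  [T]: (-1)·-1+(1)·0+(-1)·1+(2)·0+(-2)·1+(-1)·0+(1)·0+(-1)·-1 = -1
⇒ M^4 I L^4 T^-1

{"M": 4, "I": 1, "L": 4, "T": -1}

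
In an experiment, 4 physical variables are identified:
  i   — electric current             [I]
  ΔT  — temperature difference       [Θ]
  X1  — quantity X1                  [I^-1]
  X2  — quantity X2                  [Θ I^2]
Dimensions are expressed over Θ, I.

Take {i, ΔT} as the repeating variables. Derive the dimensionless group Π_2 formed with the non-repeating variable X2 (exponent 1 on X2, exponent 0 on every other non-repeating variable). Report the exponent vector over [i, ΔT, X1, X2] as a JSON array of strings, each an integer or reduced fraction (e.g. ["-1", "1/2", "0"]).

["-2", "-1", "0", "1"]

Dimensional matrix (Θ×I by i×ΔT×X1×X2):
  Θ: [ 0  1  0  1]
  I: [ 1  0 -1  2]
RREF → pivots at {i,ΔT} ⇒ r = 2
Repeat: i,ΔT; free: X1,X2
RREF:
  r0: [   1    0   -1    2]
  r1: [   0    1    0    1]
Fix exponent of X2 at 1, X1 at 0; solve each RREF row for its pivot's exponent:
  r0: exp(i) + (2)·1 = 0 ⇒ exp(i) = -2
  r1: exp(ΔT) + (1)·1 = 0 ⇒ exp(ΔT) = -1
Π_2 = i^-2 · ΔT^-1 · X2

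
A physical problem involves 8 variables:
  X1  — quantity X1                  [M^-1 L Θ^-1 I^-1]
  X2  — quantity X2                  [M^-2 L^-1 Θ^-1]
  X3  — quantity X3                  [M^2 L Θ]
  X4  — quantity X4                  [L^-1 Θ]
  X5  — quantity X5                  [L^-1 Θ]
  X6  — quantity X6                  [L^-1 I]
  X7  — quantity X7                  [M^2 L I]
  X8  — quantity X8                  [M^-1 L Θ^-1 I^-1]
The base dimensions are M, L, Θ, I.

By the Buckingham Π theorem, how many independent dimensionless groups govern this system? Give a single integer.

Dimensional matrix (M×L×Θ×I by X1×X2×X3×X4×X5×X6×X7×X8):
  M: [-1 -2  2  0  0  0  2 -1]
  L: [ 1 -1  1 -1 -1 -1  1  1]
  Θ: [-1 -1  1  1  1  0  0 -1]
  I: [-1  0  0  0  0  1  1 -1]
Echelon form has 3 nonzero rows (pivots: X1,X2,X4)
8 vars − rank 3 = 5 Π groups

5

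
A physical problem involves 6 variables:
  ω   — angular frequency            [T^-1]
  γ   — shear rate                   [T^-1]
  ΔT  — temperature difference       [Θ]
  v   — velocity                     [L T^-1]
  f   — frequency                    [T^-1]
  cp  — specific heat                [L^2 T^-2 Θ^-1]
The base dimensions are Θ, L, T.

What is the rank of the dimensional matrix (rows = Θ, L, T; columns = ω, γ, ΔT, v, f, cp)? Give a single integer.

Dimensional matrix (Θ×L×T by ω×γ×ΔT×v×f×cp):
  Θ: [ 0  0  1  0  0 -1]
  L: [ 0  0  0  1  0  2]
  T: [-1 -1  0 -1 -1 -2]
Echelon form has 3 nonzero rows (pivots: ω,ΔT,v)

3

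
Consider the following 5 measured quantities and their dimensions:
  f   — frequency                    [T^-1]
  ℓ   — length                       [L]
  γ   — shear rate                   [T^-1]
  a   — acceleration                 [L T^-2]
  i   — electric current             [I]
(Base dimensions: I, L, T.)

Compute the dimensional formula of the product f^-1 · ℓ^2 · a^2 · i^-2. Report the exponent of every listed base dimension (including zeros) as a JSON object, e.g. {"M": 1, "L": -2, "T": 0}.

Dimensional matrix (I×L×T by f×ℓ×γ×a×i):
  I: [ 0  0  0  0  1]
  L: [ 0  1  0  1  0]
  T: [-1  0 -1 -2  0]
  [I]: (-1)·0+(2)·0+(2)·0+(-2)·1 = -2
  [L]: (-1)·0+(2)·1+(2)·1+(-2)·0 = 4
  [T]: (-1)·-1+(2)·0+(2)·-2+(-2)·0 = -3
⇒ I^-2 L^4 T^-3

{"I": -2, "L": 4, "T": -3}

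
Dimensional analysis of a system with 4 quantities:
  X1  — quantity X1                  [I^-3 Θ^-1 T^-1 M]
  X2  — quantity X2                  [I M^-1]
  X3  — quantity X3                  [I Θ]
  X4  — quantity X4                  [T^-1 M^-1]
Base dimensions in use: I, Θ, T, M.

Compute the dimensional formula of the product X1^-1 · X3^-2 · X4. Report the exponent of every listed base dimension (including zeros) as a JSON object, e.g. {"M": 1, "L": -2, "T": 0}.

{"I": 1, "Θ": -1, "T": 0, "M": -2}

Dimensional matrix (I×Θ×T×M by X1×X2×X3×X4):
  I: [-3  1  1  0]
  Θ: [-1  0  1  0]
  T: [-1  0  0 -1]
  M: [ 1 -1  0 -1]
  [I]: (-1)·-3+(-2)·1+(1)·0 = 1
  [Θ]: (-1)·-1+(-2)·1+(1)·0 = -1
  [T]: (-1)·-1+(-2)·0+(1)·-1 = 0
  [M]: (-1)·1+(-2)·0+(1)·-1 = -2
⇒ I Θ^-1 M^-2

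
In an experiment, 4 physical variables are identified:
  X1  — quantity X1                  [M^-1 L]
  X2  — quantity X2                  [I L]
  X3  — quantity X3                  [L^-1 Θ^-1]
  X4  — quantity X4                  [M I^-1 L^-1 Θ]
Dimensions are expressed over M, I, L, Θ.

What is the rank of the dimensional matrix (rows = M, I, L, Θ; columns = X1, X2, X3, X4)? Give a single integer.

Exponent matrix [M,I,L,Θ] × [X1,X2,X3,X4]:
  M: [-1  0  0  1]
  I: [ 0  1  0 -1]
  L: [ 1  1 -1 -1]
  Θ: [ 0  0 -1  1]
Row reduction gives pivot columns X1,X2,X3; rank = 3

3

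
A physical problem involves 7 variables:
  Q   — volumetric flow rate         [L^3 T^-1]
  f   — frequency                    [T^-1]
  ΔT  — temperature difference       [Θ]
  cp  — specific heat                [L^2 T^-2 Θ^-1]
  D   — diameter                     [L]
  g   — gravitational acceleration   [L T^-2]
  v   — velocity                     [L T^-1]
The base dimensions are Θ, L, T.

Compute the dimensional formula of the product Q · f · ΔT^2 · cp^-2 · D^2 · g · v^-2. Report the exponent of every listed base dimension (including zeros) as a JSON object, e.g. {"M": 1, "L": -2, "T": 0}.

Exponent matrix [Θ,L,T] × [Q,f,ΔT,cp,D,g,v]:
  Θ: [ 0  0  1 -1  0  0  0]
  L: [ 3  0  0  2  1  1  1]
  T: [-1 -1  0 -2  0 -2 -1]
  [Θ]: (1)·0+(1)·0+(2)·1+(-2)·-1+(2)·0+(1)·0+(-2)·0 = 4
  [L]: (1)·3+(1)·0+(2)·0+(-2)·2+(2)·1+(1)·1+(-2)·1 = 0
  [T]: (1)·-1+(1)·-1+(2)·0+(-2)·-2+(2)·0+(1)·-2+(-2)·-1 = 2
⇒ Θ^4 T^2

{"Θ": 4, "L": 0, "T": 2}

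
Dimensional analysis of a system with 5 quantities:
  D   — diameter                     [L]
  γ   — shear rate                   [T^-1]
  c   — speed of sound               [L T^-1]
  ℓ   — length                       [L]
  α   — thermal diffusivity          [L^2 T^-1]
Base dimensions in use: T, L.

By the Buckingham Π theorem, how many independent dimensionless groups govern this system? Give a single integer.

Exponent matrix [T,L] × [D,γ,c,ℓ,α]:
  T: [ 0 -1 -1  0 -1]
  L: [ 1  0  1  1  2]
RREF → pivots at {D,γ} ⇒ r = 2
n=5, r=2 ⇒ 3 dimensionless groups

3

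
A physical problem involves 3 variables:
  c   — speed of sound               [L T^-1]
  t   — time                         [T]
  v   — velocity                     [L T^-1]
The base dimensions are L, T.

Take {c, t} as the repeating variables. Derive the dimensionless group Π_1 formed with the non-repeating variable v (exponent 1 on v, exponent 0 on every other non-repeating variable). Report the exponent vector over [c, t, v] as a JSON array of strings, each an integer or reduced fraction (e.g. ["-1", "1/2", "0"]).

["-1", "0", "1"]

Write exponents as rows L,T / cols c,t,v:
  L: [ 1  0  1]
  T: [-1  1 -1]
RREF → pivots at {c,t} ⇒ r = 2
Pivot set = {c,t}, free = {v}
RREF:
  r0: [   1    0    1]
  r1: [   0    1    0]
Fix exponent of v at 1; solve each RREF row for its pivot's exponent:
  r0: exp(c) + (1)·1 = 0 ⇒ exp(c) = -1
  r1: exp(t) + (0)·1 = 0 ⇒ exp(t) = 0
Π_1 = c^-1 · v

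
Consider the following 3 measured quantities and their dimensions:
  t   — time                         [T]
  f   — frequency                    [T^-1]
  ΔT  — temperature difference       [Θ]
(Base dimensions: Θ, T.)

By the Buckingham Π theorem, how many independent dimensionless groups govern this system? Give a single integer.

Exponent matrix [Θ,T] × [t,f,ΔT]:
  Θ: [ 0  0  1]
  T: [ 1 -1  0]
Echelon form has 2 nonzero rows (pivots: t,ΔT)
Π count = n − r = 3 − 2 = 1

1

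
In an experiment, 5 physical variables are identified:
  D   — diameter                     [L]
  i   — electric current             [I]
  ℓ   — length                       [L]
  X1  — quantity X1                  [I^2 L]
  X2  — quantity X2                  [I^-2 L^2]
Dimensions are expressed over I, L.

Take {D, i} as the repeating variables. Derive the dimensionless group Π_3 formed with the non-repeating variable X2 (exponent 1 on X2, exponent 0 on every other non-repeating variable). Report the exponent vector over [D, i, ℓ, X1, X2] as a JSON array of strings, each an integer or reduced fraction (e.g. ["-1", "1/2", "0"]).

Write exponents as rows I,L / cols D,i,ℓ,X1,X2:
  I: [ 0  1  0  2 -2]
  L: [ 1  0  1  1  2]
Row reduction gives pivot columns D,i; rank = 2
Repeat: D,i; free: ℓ,X1,X2
RREF:
  r0: [   1    0    1    1    2]
  r1: [   0    1    0    2   -2]
Fix exponent of X2 at 1, ℓ at 0, X1 at 0; solve each RREF row for its pivot's exponent:
  r0: exp(D) + (2)·1 = 0 ⇒ exp(D) = -2
  r1: exp(i) + (-2)·1 = 0 ⇒ exp(i) = 2
Π_3 = D^-2 · i^2 · X2

["-2", "2", "0", "0", "1"]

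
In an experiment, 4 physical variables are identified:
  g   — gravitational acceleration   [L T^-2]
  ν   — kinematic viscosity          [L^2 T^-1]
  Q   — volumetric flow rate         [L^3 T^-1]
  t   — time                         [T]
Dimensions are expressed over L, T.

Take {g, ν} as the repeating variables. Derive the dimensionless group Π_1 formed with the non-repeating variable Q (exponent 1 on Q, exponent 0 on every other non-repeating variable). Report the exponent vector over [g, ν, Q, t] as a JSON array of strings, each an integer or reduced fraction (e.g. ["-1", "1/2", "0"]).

["1/3", "-5/3", "1", "0"]

Dimensional matrix (L×T by g×ν×Q×t):
  L: [ 1  2  3  0]
  T: [-2 -1 -1  1]
Row reduction gives pivot columns g,ν; rank = 2
Pivot set = {g,ν}, free = {Q,t}
RREF:
  r0: [   1    0 -1/3 -2/3]
  r1: [   0    1  5/3  1/3]
Fix exponent of Q at 1, t at 0; solve each RREF row for its pivot's exponent:
  r0: exp(g) + (-1/3)·1 = 0 ⇒ exp(g) = 1/3
  r1: exp(ν) + (5/3)·1 = 0 ⇒ exp(ν) = -5/3
Π_1 = g^(1/3) · ν^(-5/3) · Q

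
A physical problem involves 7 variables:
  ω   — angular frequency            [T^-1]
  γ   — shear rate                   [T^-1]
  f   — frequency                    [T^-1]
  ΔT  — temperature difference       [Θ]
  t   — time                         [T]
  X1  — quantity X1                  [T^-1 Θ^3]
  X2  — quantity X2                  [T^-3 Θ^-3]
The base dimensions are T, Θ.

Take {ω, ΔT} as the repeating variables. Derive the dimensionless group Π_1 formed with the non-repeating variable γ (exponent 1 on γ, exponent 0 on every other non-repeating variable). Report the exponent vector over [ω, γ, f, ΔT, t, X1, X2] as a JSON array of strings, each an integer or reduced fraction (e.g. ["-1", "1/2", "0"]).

Write exponents as rows T,Θ / cols ω,γ,f,ΔT,t,X1,X2:
  T: [-1 -1 -1  0  1 -1 -3]
  Θ: [ 0  0  0  1  0  3 -3]
Row reduction gives pivot columns ω,ΔT; rank = 2
Repeat: ω,ΔT; free: γ,f,t,X1,X2
RREF:
  r0: [   1    1    1    0   -1    1    3]
  r1: [   0    0    0    1    0    3   -3]
Fix exponent of γ at 1, f at 0, t at 0, X1 at 0, X2 at 0; solve each RREF row for its pivot's exponent:
  r0: exp(ω) + (1)·1 = 0 ⇒ exp(ω) = -1
  r1: exp(ΔT) + (0)·1 = 0 ⇒ exp(ΔT) = 0
Π_1 = ω^-1 · γ

["-1", "1", "0", "0", "0", "0", "0"]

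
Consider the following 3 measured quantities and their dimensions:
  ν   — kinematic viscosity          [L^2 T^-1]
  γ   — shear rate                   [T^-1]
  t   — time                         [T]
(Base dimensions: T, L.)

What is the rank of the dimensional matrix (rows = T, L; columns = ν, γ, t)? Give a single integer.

2

Write exponents as rows T,L / cols ν,γ,t:
  T: [-1 -1  1]
  L: [ 2  0  0]
Echelon form has 2 nonzero rows (pivots: ν,γ)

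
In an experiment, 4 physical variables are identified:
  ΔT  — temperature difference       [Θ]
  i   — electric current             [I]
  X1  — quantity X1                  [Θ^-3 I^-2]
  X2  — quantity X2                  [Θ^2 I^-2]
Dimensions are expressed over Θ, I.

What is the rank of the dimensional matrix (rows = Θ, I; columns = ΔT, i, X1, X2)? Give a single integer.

Write exponents as rows Θ,I / cols ΔT,i,X1,X2:
  Θ: [ 1  0 -3  2]
  I: [ 0  1 -2 -2]
Echelon form has 2 nonzero rows (pivots: ΔT,i)

2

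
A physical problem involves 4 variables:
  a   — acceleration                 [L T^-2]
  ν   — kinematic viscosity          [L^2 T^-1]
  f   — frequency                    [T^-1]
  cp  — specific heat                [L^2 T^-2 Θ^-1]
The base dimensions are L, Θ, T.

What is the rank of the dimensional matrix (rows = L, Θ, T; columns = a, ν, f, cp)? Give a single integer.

Exponent matrix [L,Θ,T] × [a,ν,f,cp]:
  L: [ 1  2  0  2]
  Θ: [ 0  0  0 -1]
  T: [-2 -1 -1 -2]
Row reduction gives pivot columns a,ν,cp; rank = 3

3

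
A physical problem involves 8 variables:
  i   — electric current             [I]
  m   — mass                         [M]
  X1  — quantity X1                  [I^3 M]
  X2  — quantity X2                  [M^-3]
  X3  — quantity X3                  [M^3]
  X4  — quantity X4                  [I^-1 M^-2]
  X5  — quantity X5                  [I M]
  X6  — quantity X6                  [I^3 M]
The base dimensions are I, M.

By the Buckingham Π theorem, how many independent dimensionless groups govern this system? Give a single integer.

Dimensional matrix (I×M by i×m×X1×X2×X3×X4×X5×X6):
  I: [ 1  0  3  0  0 -1  1  3]
  M: [ 0  1  1 -3  3 -2  1  1]
Echelon form has 2 nonzero rows (pivots: i,m)
Π count = n − r = 8 − 2 = 6

6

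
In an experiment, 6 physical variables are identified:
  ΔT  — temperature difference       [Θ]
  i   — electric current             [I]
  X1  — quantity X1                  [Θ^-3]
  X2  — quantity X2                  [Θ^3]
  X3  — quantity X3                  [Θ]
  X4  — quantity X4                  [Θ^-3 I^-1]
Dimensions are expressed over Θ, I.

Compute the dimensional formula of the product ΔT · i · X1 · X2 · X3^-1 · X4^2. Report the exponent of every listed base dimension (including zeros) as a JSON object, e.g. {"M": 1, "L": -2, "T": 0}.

Exponent matrix [Θ,I] × [ΔT,i,X1,X2,X3,X4]:
  Θ: [ 1  0 -3  3  1 -3]
  I: [ 0  1  0  0  0 -1]
  [Θ]: (1)·1+(1)·0+(1)·-3+(1)·3+(-1)·1+(2)·-3 = -6
  [I]: (1)·0+(1)·1+(1)·0+(1)·0+(-1)·0+(2)·-1 = -1
⇒ Θ^-6 I^-1

{"Θ": -6, "I": -1}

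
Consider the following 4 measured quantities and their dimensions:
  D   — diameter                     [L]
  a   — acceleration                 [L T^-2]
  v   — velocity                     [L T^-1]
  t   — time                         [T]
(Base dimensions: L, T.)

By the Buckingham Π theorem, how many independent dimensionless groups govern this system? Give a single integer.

Dimensional matrix (L×T by D×a×v×t):
  L: [ 1  1  1  0]
  T: [ 0 -2 -1  1]
Echelon form has 2 nonzero rows (pivots: D,a)
4 vars − rank 2 = 2 Π groups

2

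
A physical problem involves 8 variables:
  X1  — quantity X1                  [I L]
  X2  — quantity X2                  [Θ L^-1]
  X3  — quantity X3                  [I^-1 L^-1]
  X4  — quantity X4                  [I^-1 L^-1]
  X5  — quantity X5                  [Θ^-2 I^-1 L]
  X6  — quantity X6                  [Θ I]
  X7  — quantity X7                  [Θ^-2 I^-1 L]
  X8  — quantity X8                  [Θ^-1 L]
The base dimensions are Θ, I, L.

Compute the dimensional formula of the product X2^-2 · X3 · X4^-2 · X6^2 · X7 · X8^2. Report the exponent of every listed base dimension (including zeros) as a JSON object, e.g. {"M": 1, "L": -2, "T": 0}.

{"Θ": -4, "I": 2, "L": 6}

Exponent matrix [Θ,I,L] × [X1,X2,X3,X4,X5,X6,X7,X8]:
  Θ: [ 0  1  0  0 -2  1 -2 -1]
  I: [ 1  0 -1 -1 -1  1 -1  0]
  L: [ 1 -1 -1 -1  1  0  1  1]
  [Θ]: (-2)·1+(1)·0+(-2)·0+(2)·1+(1)·-2+(2)·-1 = -4
  [I]: (-2)·0+(1)·-1+(-2)·-1+(2)·1+(1)·-1+(2)·0 = 2
  [L]: (-2)·-1+(1)·-1+(-2)·-1+(2)·0+(1)·1+(2)·1 = 6
⇒ Θ^-4 I^2 L^6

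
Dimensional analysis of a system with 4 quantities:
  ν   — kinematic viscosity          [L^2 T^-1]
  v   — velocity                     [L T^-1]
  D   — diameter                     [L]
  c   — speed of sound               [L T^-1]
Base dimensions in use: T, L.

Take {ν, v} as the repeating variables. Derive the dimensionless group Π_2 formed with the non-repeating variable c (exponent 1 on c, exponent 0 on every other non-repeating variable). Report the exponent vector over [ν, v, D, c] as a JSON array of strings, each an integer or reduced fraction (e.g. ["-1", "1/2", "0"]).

Exponent matrix [T,L] × [ν,v,D,c]:
  T: [-1 -1  0 -1]
  L: [ 2  1  1  1]
Echelon form has 2 nonzero rows (pivots: ν,v)
Pivot set = {ν,v}, free = {D,c}
RREF:
  r0: [   1    0    1    0]
  r1: [   0    1   -1    1]
Fix exponent of c at 1, D at 0; solve each RREF row for its pivot's exponent:
  r0: exp(ν) + (0)·1 = 0 ⇒ exp(ν) = 0
  r1: exp(v) + (1)·1 = 0 ⇒ exp(v) = -1
Π_2 = v^-1 · c

["0", "-1", "0", "1"]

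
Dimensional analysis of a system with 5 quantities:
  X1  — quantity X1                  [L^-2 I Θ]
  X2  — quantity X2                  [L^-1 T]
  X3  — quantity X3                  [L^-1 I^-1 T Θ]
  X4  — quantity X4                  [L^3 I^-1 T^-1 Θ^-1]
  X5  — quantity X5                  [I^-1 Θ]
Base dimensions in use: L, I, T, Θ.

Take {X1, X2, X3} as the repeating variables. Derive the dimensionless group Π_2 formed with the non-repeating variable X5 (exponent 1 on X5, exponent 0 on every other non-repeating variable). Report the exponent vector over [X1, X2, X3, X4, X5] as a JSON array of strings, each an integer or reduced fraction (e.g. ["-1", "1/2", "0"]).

["0", "1", "-1", "0", "1"]

Write exponents as rows L,I,T,Θ / cols X1,X2,X3,X4,X5:
  L: [-2 -1 -1  3  0]
  I: [ 1  0 -1 -1 -1]
  T: [ 0  1  1 -1  0]
  Θ: [ 1  0  1 -1  1]
Row reduction gives pivot columns X1,X2,X3; rank = 3
Repeat: X1,X2,X3; free: X4,X5
RREF:
  r0: [   1    0    0   -1    0]
  r1: [   0    1    0   -1   -1]
  r2: [   0    0    1    0    1]
  r3: [   0    0    0    0    0]
Fix exponent of X5 at 1, X4 at 0; solve each RREF row for its pivot's exponent:
  r0: exp(X1) + (0)·1 = 0 ⇒ exp(X1) = 0
  r1: exp(X2) + (-1)·1 = 0 ⇒ exp(X2) = 1
  r2: exp(X3) + (1)·1 = 0 ⇒ exp(X3) = -1
Π_2 = X2 · X3^-1 · X5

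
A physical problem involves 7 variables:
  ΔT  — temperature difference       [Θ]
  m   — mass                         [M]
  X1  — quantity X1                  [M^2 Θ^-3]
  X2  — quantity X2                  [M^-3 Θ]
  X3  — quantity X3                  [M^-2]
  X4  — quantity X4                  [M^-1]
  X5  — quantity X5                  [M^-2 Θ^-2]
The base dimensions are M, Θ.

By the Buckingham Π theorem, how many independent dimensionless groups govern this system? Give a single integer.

Write exponents as rows M,Θ / cols ΔT,m,X1,X2,X3,X4,X5:
  M: [ 0  1  2 -3 -2 -1 -2]
  Θ: [ 1  0 -3  1  0  0 -2]
Echelon form has 2 nonzero rows (pivots: ΔT,m)
7 vars − rank 2 = 5 Π groups

5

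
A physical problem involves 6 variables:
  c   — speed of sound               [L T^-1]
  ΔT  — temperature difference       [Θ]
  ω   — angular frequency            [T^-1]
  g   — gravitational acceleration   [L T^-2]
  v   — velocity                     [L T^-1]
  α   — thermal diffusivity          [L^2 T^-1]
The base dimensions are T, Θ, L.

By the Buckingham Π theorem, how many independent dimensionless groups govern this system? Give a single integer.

Write exponents as rows T,Θ,L / cols c,ΔT,ω,g,v,α:
  T: [-1  0 -1 -2 -1 -1]
  Θ: [ 0  1  0  0  0  0]
  L: [ 1  0  0  1  1  2]
RREF → pivots at {c,ΔT,ω} ⇒ r = 3
Π count = n − r = 6 − 3 = 3

3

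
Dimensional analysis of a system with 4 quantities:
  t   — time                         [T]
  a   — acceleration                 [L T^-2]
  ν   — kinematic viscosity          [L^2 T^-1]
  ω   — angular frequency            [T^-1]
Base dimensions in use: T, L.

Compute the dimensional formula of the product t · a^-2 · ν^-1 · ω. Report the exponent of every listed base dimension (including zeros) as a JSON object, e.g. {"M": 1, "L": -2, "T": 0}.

{"T": 5, "L": -4}

Exponent matrix [T,L] × [t,a,ν,ω]:
  T: [ 1 -2 -1 -1]
  L: [ 0  1  2  0]
  [T]: (1)·1+(-2)·-2+(-1)·-1+(1)·-1 = 5
  [L]: (1)·0+(-2)·1+(-1)·2+(1)·0 = -4
⇒ T^5 L^-4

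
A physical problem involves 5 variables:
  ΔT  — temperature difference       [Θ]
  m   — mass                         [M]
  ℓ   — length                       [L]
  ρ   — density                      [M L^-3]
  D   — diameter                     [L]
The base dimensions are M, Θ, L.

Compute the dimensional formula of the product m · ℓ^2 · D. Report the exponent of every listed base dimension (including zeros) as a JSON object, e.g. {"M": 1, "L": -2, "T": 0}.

{"M": 1, "Θ": 0, "L": 3}

Write exponents as rows M,Θ,L / cols ΔT,m,ℓ,ρ,D:
  M: [ 0  1  0  1  0]
  Θ: [ 1  0  0  0  0]
  L: [ 0  0  1 -3  1]
  [M]: (1)·1+(2)·0+(1)·0 = 1
  [Θ]: (1)·0+(2)·0+(1)·0 = 0
  [L]: (1)·0+(2)·1+(1)·1 = 3
⇒ M L^3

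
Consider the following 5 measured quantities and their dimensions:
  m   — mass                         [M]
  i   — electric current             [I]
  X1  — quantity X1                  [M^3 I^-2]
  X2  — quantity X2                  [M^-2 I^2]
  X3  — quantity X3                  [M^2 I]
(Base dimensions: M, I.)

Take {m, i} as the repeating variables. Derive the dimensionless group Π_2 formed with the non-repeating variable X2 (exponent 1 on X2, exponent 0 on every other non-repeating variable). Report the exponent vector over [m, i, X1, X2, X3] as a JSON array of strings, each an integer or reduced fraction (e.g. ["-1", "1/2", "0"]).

Write exponents as rows M,I / cols m,i,X1,X2,X3:
  M: [ 1  0  3 -2  2]
  I: [ 0  1 -2  2  1]
Echelon form has 2 nonzero rows (pivots: m,i)
Repeat: m,i; free: X1,X2,X3
RREF:
  r0: [   1    0    3   -2    2]
  r1: [   0    1   -2    2    1]
Fix exponent of X2 at 1, X1 at 0, X3 at 0; solve each RREF row for its pivot's exponent:
  r0: exp(m) + (-2)·1 = 0 ⇒ exp(m) = 2
  r1: exp(i) + (2)·1 = 0 ⇒ exp(i) = -2
Π_2 = m^2 · i^-2 · X2

["2", "-2", "0", "1", "0"]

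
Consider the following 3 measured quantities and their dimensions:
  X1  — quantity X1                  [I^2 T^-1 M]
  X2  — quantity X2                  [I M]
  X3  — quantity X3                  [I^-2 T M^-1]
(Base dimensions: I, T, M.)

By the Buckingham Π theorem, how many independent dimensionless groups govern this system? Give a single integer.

Write exponents as rows I,T,M / cols X1,X2,X3:
  I: [ 2  1 -2]
  T: [-1  0  1]
  M: [ 1  1 -1]
RREF → pivots at {X1,X2} ⇒ r = 2
Π count = n − r = 3 − 2 = 1

1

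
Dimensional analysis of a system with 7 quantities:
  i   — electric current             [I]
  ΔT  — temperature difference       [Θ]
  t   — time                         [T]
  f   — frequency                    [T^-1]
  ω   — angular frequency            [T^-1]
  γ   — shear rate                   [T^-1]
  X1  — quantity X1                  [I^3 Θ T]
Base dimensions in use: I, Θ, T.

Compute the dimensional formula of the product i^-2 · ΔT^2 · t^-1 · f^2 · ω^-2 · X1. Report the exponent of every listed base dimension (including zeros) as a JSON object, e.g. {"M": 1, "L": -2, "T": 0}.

{"I": 1, "Θ": 3, "T": 0}

Dimensional matrix (I×Θ×T by i×ΔT×t×f×ω×γ×X1):
  I: [ 1  0  0  0  0  0  3]
  Θ: [ 0  1  0  0  0  0  1]
  T: [ 0  0  1 -1 -1 -1  1]
  [I]: (-2)·1+(2)·0+(-1)·0+(2)·0+(-2)·0+(1)·3 = 1
  [Θ]: (-2)·0+(2)·1+(-1)·0+(2)·0+(-2)·0+(1)·1 = 3
  [T]: (-2)·0+(2)·0+(-1)·1+(2)·-1+(-2)·-1+(1)·1 = 0
⇒ I Θ^3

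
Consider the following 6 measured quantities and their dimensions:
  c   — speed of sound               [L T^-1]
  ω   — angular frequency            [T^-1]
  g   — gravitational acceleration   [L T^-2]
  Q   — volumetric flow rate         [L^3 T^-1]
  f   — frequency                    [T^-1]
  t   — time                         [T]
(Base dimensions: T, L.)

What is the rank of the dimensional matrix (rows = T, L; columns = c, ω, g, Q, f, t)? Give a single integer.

2

Dimensional matrix (T×L by c×ω×g×Q×f×t):
  T: [-1 -1 -2 -1 -1  1]
  L: [ 1  0  1  3  0  0]
RREF → pivots at {c,ω} ⇒ r = 2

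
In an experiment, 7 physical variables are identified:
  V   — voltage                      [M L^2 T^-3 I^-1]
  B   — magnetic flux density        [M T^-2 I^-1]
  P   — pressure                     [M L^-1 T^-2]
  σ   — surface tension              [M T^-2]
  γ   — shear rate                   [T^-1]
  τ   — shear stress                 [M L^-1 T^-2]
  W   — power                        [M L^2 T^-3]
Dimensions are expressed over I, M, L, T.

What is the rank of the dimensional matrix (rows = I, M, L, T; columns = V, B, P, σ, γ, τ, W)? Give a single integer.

4

Write exponents as rows I,M,L,T / cols V,B,P,σ,γ,τ,W:
  I: [-1 -1  0  0  0  0  0]
  M: [ 1  1  1  1  0  1  1]
  L: [ 2  0 -1  0  0 -1  2]
  T: [-3 -2 -2 -2 -1 -2 -3]
Echelon form has 4 nonzero rows (pivots: V,B,P,σ)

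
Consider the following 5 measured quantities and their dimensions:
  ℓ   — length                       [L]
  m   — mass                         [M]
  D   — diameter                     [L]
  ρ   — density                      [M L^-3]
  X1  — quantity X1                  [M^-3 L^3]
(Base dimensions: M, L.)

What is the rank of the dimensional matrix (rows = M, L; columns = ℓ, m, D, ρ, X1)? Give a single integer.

2

Write exponents as rows M,L / cols ℓ,m,D,ρ,X1:
  M: [ 0  1  0  1 -3]
  L: [ 1  0  1 -3  3]
Echelon form has 2 nonzero rows (pivots: ℓ,m)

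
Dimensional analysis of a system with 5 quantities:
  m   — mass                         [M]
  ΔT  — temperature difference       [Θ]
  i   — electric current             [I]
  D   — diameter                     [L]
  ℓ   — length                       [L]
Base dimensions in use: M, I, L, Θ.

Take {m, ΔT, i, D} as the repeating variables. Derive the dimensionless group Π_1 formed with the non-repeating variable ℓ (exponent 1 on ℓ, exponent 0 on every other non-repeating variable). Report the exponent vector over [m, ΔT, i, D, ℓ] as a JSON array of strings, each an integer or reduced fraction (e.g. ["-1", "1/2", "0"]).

Write exponents as rows M,I,L,Θ / cols m,ΔT,i,D,ℓ:
  M: [ 1  0  0  0  0]
  I: [ 0  0  1  0  0]
  L: [ 0  0  0  1  1]
  Θ: [ 0  1  0  0  0]
RREF → pivots at {m,ΔT,i,D} ⇒ r = 4
Pivot set = {m,ΔT,i,D}, free = {ℓ}
RREF:
  r0: [   1    0    0    0    0]
  r1: [   0    1    0    0    0]
  r2: [   0    0    1    0    0]
  r3: [   0    0    0    1    1]
Fix exponent of ℓ at 1; solve each RREF row for its pivot's exponent:
  r0: exp(m) + (0)·1 = 0 ⇒ exp(m) = 0
  r1: exp(ΔT) + (0)·1 = 0 ⇒ exp(ΔT) = 0
  r2: exp(i) + (0)·1 = 0 ⇒ exp(i) = 0
  r3: exp(D) + (1)·1 = 0 ⇒ exp(D) = -1
Π_1 = D^-1 · ℓ

["0", "0", "0", "-1", "1"]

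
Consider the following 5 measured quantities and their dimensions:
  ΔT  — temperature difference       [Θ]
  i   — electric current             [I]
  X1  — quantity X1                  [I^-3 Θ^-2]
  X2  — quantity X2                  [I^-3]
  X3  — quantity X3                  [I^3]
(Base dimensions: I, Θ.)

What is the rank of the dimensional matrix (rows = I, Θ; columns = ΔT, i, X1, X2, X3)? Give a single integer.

Dimensional matrix (I×Θ by ΔT×i×X1×X2×X3):
  I: [ 0  1 -3 -3  3]
  Θ: [ 1  0 -2  0  0]
RREF → pivots at {ΔT,i} ⇒ r = 2

2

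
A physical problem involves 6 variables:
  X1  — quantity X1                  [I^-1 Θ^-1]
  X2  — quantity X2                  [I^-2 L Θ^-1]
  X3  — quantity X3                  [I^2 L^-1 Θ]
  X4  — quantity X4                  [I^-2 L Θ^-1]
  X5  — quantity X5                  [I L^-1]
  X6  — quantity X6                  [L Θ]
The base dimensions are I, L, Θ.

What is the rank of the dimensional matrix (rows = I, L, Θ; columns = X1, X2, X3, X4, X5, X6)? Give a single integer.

Write exponents as rows I,L,Θ / cols X1,X2,X3,X4,X5,X6:
  I: [-1 -2  2 -2  1  0]
  L: [ 0  1 -1  1 -1  1]
  Θ: [-1 -1  1 -1  0  1]
Row reduction gives pivot columns X1,X2; rank = 2

2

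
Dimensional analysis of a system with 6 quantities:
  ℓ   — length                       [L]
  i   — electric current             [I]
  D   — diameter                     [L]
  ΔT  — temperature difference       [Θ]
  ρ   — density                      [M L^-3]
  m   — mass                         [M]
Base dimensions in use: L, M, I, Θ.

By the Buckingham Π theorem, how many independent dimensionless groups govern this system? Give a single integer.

2

Exponent matrix [L,M,I,Θ] × [ℓ,i,D,ΔT,ρ,m]:
  L: [ 1  0  1  0 -3  0]
  M: [ 0  0  0  0  1  1]
  I: [ 0  1  0  0  0  0]
  Θ: [ 0  0  0  1  0  0]
Echelon form has 4 nonzero rows (pivots: ℓ,i,ΔT,ρ)
6 vars − rank 4 = 2 Π groups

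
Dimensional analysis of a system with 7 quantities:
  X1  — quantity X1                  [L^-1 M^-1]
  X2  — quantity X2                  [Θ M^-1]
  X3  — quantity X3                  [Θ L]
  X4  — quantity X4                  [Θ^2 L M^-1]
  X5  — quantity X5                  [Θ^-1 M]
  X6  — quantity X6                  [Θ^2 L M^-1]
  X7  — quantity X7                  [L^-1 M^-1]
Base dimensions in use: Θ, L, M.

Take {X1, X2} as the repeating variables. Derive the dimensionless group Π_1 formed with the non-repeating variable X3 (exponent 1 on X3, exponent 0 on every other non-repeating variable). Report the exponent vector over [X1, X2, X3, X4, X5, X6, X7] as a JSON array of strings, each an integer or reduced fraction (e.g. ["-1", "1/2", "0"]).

Dimensional matrix (Θ×L×M by X1×X2×X3×X4×X5×X6×X7):
  Θ: [ 0  1  1  2 -1  2  0]
  L: [-1  0  1  1  0  1 -1]
  M: [-1 -1  0 -1  1 -1 -1]
Echelon form has 2 nonzero rows (pivots: X1,X2)
Pivot set = {X1,X2}, free = {X3,X4,X5,X6,X7}
RREF:
  r0: [   1    0   -1   -1    0   -1    1]
  r1: [   0    1    1    2   -1    2    0]
  r2: [   0    0    0    0    0    0    0]
Fix exponent of X3 at 1, X4 at 0, X5 at 0, X6 at 0, X7 at 0; solve each RREF row for its pivot's exponent:
  r0: exp(X1) + (-1)·1 = 0 ⇒ exp(X1) = 1
  r1: exp(X2) + (1)·1 = 0 ⇒ exp(X2) = -1
Π_1 = X1 · X2^-1 · X3

["1", "-1", "1", "0", "0", "0", "0"]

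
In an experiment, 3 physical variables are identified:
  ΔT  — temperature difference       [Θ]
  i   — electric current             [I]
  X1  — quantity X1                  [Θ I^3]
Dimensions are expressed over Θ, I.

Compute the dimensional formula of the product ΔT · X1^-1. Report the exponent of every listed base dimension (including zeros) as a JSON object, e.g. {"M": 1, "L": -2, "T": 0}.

Write exponents as rows Θ,I / cols ΔT,i,X1:
  Θ: [ 1  0  1]
  I: [ 0  1  3]
  [Θ]: (1)·1+(-1)·1 = 0
  [I]: (1)·0+(-1)·3 = -3
⇒ I^-3

{"Θ": 0, "I": -3}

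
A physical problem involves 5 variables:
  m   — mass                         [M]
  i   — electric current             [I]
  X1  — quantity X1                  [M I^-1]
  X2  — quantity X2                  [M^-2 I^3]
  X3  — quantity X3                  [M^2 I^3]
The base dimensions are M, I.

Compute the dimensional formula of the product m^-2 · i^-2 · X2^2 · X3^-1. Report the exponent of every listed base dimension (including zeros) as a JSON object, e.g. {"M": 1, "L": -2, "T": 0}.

{"M": -8, "I": 1}

Dimensional matrix (M×I by m×i×X1×X2×X3):
  M: [ 1  0  1 -2  2]
  I: [ 0  1 -1  3  3]
  [M]: (-2)·1+(-2)·0+(2)·-2+(-1)·2 = -8
  [I]: (-2)·0+(-2)·1+(2)·3+(-1)·3 = 1
⇒ M^-8 I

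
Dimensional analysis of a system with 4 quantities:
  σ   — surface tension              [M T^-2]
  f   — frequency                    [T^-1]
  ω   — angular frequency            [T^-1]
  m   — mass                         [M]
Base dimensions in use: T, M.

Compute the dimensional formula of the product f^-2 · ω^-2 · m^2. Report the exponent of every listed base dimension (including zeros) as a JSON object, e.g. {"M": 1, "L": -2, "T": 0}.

Exponent matrix [T,M] × [σ,f,ω,m]:
  T: [-2 -1 -1  0]
  M: [ 1  0  0  1]
  [T]: (-2)·-1+(-2)·-1+(2)·0 = 4
  [M]: (-2)·0+(-2)·0+(2)·1 = 2
⇒ T^4 M^2

{"T": 4, "M": 2}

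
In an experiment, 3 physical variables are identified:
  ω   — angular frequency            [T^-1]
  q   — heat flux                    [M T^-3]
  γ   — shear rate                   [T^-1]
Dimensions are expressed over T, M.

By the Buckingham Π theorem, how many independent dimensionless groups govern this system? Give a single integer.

Exponent matrix [T,M] × [ω,q,γ]:
  T: [-1 -3 -1]
  M: [ 0  1  0]
Echelon form has 2 nonzero rows (pivots: ω,q)
n=3, r=2 ⇒ 1 dimensionless group

1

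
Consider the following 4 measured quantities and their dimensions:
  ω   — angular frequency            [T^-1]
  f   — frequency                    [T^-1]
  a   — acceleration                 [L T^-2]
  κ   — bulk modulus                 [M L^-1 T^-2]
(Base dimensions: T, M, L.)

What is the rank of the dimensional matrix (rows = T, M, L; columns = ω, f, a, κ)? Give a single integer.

3

Dimensional matrix (T×M×L by ω×f×a×κ):
  T: [-1 -1 -2 -2]
  M: [ 0  0  0  1]
  L: [ 0  0  1 -1]
RREF → pivots at {ω,a,κ} ⇒ r = 3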